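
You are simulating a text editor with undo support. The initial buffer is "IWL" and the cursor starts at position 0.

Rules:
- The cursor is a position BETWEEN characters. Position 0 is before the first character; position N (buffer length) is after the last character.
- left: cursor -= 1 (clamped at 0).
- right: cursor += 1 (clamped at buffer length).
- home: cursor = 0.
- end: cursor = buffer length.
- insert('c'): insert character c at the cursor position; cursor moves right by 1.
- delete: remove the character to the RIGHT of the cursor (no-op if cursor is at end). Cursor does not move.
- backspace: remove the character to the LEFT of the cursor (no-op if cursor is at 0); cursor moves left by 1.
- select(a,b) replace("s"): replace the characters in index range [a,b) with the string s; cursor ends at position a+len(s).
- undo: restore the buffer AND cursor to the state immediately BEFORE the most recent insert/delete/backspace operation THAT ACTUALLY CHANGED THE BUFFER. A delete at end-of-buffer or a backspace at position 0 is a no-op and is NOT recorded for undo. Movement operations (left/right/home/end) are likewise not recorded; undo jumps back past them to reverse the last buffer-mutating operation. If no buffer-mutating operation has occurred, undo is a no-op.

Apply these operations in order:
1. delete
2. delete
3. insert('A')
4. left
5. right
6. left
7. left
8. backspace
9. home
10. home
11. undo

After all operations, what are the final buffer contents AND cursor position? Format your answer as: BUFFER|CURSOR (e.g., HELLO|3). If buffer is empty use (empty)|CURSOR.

Answer: L|0

Derivation:
After op 1 (delete): buf='WL' cursor=0
After op 2 (delete): buf='L' cursor=0
After op 3 (insert('A')): buf='AL' cursor=1
After op 4 (left): buf='AL' cursor=0
After op 5 (right): buf='AL' cursor=1
After op 6 (left): buf='AL' cursor=0
After op 7 (left): buf='AL' cursor=0
After op 8 (backspace): buf='AL' cursor=0
After op 9 (home): buf='AL' cursor=0
After op 10 (home): buf='AL' cursor=0
After op 11 (undo): buf='L' cursor=0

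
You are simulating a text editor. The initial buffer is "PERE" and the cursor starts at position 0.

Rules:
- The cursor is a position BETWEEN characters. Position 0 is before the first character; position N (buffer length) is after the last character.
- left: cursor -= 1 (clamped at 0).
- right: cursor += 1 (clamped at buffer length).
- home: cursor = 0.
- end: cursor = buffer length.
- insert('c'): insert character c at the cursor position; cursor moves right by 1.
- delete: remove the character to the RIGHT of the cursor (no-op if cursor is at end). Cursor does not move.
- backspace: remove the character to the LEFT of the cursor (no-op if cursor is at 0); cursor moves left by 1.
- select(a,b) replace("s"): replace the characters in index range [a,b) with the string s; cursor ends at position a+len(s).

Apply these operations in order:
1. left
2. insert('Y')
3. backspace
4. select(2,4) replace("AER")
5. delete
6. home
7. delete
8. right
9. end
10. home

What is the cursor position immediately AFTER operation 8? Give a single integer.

Answer: 1

Derivation:
After op 1 (left): buf='PERE' cursor=0
After op 2 (insert('Y')): buf='YPERE' cursor=1
After op 3 (backspace): buf='PERE' cursor=0
After op 4 (select(2,4) replace("AER")): buf='PEAER' cursor=5
After op 5 (delete): buf='PEAER' cursor=5
After op 6 (home): buf='PEAER' cursor=0
After op 7 (delete): buf='EAER' cursor=0
After op 8 (right): buf='EAER' cursor=1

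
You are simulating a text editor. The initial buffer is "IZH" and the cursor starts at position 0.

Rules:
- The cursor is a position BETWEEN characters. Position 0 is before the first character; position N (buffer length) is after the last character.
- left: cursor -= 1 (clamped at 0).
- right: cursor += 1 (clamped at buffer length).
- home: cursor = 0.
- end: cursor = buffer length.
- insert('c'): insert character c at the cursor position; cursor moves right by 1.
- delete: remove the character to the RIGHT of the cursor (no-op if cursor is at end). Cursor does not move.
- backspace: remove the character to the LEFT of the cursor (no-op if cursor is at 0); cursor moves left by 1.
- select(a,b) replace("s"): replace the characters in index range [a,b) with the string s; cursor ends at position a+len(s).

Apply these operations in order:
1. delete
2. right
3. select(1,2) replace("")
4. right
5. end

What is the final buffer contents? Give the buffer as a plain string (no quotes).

Answer: Z

Derivation:
After op 1 (delete): buf='ZH' cursor=0
After op 2 (right): buf='ZH' cursor=1
After op 3 (select(1,2) replace("")): buf='Z' cursor=1
After op 4 (right): buf='Z' cursor=1
After op 5 (end): buf='Z' cursor=1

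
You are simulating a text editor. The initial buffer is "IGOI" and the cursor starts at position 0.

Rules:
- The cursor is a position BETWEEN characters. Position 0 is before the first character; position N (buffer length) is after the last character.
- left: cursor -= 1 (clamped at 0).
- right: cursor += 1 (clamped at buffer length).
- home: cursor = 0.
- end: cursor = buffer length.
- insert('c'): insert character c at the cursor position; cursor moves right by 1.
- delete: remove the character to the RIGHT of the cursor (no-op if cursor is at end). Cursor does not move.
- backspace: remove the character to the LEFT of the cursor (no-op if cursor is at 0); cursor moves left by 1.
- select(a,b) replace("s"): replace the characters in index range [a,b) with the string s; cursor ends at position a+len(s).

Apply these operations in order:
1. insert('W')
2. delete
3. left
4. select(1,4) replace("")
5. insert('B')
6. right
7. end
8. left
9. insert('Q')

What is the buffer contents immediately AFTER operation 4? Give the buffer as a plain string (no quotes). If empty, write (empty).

Answer: W

Derivation:
After op 1 (insert('W')): buf='WIGOI' cursor=1
After op 2 (delete): buf='WGOI' cursor=1
After op 3 (left): buf='WGOI' cursor=0
After op 4 (select(1,4) replace("")): buf='W' cursor=1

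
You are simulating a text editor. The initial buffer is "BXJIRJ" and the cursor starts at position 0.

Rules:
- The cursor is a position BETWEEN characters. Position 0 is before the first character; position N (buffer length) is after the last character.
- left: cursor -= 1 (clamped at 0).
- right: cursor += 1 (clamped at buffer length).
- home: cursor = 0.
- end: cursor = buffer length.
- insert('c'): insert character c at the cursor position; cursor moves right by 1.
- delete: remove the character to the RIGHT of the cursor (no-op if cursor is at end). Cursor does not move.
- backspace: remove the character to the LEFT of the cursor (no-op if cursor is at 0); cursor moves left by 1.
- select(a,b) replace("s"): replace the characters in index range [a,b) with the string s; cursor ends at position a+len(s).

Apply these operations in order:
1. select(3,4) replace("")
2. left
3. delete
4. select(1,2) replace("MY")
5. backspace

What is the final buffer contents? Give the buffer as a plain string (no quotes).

Answer: BMRJ

Derivation:
After op 1 (select(3,4) replace("")): buf='BXJRJ' cursor=3
After op 2 (left): buf='BXJRJ' cursor=2
After op 3 (delete): buf='BXRJ' cursor=2
After op 4 (select(1,2) replace("MY")): buf='BMYRJ' cursor=3
After op 5 (backspace): buf='BMRJ' cursor=2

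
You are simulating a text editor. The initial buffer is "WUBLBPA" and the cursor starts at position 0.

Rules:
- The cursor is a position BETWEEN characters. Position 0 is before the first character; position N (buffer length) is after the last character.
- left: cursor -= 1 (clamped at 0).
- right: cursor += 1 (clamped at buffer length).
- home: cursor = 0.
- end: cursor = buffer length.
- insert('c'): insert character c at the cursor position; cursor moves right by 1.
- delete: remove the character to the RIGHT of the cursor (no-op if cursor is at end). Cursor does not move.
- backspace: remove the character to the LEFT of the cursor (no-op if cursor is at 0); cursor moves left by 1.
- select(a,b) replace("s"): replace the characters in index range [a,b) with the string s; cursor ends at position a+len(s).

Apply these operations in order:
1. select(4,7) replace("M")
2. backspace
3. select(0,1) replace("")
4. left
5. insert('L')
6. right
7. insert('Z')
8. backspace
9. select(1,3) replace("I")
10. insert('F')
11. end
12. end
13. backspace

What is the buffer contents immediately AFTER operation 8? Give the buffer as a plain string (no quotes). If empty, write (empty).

After op 1 (select(4,7) replace("M")): buf='WUBLM' cursor=5
After op 2 (backspace): buf='WUBL' cursor=4
After op 3 (select(0,1) replace("")): buf='UBL' cursor=0
After op 4 (left): buf='UBL' cursor=0
After op 5 (insert('L')): buf='LUBL' cursor=1
After op 6 (right): buf='LUBL' cursor=2
After op 7 (insert('Z')): buf='LUZBL' cursor=3
After op 8 (backspace): buf='LUBL' cursor=2

Answer: LUBL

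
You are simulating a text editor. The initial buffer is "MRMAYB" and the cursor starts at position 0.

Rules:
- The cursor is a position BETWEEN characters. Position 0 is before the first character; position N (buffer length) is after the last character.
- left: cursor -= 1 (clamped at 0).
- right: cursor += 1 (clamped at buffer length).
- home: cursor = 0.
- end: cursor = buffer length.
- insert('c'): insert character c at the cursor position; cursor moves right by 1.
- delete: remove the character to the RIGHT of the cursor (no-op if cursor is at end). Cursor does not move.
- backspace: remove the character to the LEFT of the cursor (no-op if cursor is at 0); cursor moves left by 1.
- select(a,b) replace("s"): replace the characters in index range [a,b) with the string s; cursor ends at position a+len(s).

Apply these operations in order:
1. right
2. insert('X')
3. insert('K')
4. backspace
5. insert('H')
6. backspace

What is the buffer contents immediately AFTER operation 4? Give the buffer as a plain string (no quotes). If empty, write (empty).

After op 1 (right): buf='MRMAYB' cursor=1
After op 2 (insert('X')): buf='MXRMAYB' cursor=2
After op 3 (insert('K')): buf='MXKRMAYB' cursor=3
After op 4 (backspace): buf='MXRMAYB' cursor=2

Answer: MXRMAYB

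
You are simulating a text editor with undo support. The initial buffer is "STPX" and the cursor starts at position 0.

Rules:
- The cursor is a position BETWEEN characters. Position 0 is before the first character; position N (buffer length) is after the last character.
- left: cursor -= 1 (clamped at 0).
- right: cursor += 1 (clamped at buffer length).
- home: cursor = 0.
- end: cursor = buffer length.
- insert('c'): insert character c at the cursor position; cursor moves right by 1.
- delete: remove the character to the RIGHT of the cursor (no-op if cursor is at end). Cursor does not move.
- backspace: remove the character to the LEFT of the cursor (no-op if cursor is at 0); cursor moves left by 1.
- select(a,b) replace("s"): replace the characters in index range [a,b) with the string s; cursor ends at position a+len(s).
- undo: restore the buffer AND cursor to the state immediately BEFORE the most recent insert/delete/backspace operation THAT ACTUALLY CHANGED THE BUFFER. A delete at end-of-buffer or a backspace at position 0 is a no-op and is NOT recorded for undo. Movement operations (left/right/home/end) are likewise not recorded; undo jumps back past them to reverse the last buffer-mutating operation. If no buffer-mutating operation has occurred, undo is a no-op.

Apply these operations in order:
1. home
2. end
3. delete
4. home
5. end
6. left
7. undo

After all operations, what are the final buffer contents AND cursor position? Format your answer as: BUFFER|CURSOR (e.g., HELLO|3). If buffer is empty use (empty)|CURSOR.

Answer: STPX|3

Derivation:
After op 1 (home): buf='STPX' cursor=0
After op 2 (end): buf='STPX' cursor=4
After op 3 (delete): buf='STPX' cursor=4
After op 4 (home): buf='STPX' cursor=0
After op 5 (end): buf='STPX' cursor=4
After op 6 (left): buf='STPX' cursor=3
After op 7 (undo): buf='STPX' cursor=3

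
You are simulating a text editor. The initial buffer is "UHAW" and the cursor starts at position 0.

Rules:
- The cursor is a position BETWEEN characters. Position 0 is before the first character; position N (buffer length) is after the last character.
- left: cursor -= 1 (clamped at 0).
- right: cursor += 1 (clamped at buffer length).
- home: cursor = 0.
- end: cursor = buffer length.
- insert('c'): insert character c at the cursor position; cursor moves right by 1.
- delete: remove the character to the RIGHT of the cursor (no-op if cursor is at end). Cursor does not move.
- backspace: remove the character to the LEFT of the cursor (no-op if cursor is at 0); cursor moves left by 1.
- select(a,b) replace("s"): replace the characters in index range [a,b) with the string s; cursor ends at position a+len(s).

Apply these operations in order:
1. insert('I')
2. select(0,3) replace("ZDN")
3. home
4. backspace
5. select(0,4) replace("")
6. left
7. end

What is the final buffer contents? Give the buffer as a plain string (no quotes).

After op 1 (insert('I')): buf='IUHAW' cursor=1
After op 2 (select(0,3) replace("ZDN")): buf='ZDNAW' cursor=3
After op 3 (home): buf='ZDNAW' cursor=0
After op 4 (backspace): buf='ZDNAW' cursor=0
After op 5 (select(0,4) replace("")): buf='W' cursor=0
After op 6 (left): buf='W' cursor=0
After op 7 (end): buf='W' cursor=1

Answer: W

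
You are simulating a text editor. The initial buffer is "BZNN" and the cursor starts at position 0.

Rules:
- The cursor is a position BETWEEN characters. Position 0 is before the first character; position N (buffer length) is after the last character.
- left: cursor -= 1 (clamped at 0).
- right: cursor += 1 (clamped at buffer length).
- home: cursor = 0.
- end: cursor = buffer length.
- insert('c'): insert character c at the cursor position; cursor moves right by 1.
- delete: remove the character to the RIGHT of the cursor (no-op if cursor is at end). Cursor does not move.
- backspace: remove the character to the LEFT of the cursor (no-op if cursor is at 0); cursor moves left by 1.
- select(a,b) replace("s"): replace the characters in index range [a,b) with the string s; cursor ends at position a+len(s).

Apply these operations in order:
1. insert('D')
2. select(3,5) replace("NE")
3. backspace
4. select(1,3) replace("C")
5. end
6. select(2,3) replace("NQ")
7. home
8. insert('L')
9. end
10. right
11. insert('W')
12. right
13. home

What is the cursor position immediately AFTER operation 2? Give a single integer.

After op 1 (insert('D')): buf='DBZNN' cursor=1
After op 2 (select(3,5) replace("NE")): buf='DBZNE' cursor=5

Answer: 5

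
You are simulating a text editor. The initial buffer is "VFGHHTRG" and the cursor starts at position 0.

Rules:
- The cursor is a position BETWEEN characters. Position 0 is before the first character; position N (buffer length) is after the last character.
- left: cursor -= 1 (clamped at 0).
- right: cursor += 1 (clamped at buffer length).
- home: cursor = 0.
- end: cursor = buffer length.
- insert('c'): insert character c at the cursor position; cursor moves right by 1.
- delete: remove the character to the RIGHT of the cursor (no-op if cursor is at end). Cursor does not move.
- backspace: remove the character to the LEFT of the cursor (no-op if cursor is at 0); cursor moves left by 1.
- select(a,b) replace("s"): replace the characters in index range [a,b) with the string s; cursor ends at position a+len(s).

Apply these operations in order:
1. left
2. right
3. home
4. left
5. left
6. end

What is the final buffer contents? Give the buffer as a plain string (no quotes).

Answer: VFGHHTRG

Derivation:
After op 1 (left): buf='VFGHHTRG' cursor=0
After op 2 (right): buf='VFGHHTRG' cursor=1
After op 3 (home): buf='VFGHHTRG' cursor=0
After op 4 (left): buf='VFGHHTRG' cursor=0
After op 5 (left): buf='VFGHHTRG' cursor=0
After op 6 (end): buf='VFGHHTRG' cursor=8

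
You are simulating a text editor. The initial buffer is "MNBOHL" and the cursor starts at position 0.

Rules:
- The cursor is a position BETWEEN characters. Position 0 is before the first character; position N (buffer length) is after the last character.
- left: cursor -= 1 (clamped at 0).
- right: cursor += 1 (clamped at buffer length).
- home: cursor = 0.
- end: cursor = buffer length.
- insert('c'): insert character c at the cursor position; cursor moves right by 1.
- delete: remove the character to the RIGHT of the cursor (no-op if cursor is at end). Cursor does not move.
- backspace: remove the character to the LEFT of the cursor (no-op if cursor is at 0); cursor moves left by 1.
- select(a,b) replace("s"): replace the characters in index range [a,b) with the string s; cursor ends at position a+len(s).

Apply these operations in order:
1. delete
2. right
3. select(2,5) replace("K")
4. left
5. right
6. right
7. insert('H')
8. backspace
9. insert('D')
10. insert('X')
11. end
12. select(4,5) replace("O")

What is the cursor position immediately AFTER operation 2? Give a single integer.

After op 1 (delete): buf='NBOHL' cursor=0
After op 2 (right): buf='NBOHL' cursor=1

Answer: 1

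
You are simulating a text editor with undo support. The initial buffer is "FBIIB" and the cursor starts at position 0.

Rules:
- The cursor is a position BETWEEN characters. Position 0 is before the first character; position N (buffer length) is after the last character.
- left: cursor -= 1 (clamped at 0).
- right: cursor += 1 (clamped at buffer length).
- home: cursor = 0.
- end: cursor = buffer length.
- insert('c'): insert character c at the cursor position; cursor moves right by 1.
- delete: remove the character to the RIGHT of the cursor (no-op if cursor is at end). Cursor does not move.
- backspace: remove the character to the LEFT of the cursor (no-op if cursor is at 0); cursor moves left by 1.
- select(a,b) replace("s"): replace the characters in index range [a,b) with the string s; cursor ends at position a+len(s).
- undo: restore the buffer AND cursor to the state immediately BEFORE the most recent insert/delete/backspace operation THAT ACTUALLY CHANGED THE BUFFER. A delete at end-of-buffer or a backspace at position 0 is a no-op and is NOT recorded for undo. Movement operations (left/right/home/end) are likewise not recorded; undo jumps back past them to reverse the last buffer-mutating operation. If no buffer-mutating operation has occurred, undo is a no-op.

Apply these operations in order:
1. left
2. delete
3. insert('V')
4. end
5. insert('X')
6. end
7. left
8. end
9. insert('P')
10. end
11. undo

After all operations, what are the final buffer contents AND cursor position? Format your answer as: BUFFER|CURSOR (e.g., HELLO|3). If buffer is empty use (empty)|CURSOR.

After op 1 (left): buf='FBIIB' cursor=0
After op 2 (delete): buf='BIIB' cursor=0
After op 3 (insert('V')): buf='VBIIB' cursor=1
After op 4 (end): buf='VBIIB' cursor=5
After op 5 (insert('X')): buf='VBIIBX' cursor=6
After op 6 (end): buf='VBIIBX' cursor=6
After op 7 (left): buf='VBIIBX' cursor=5
After op 8 (end): buf='VBIIBX' cursor=6
After op 9 (insert('P')): buf='VBIIBXP' cursor=7
After op 10 (end): buf='VBIIBXP' cursor=7
After op 11 (undo): buf='VBIIBX' cursor=6

Answer: VBIIBX|6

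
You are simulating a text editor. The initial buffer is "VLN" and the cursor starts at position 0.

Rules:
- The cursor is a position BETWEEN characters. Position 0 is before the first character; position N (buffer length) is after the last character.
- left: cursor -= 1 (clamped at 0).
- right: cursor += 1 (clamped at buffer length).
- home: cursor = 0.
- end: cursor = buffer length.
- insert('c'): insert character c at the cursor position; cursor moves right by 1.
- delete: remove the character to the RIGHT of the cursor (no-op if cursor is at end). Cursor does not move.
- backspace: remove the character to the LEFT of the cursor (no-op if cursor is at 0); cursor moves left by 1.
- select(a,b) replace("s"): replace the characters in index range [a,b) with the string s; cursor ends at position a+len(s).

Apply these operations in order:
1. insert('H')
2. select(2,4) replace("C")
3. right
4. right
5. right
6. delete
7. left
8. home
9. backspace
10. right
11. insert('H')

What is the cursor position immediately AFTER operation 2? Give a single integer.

Answer: 3

Derivation:
After op 1 (insert('H')): buf='HVLN' cursor=1
After op 2 (select(2,4) replace("C")): buf='HVC' cursor=3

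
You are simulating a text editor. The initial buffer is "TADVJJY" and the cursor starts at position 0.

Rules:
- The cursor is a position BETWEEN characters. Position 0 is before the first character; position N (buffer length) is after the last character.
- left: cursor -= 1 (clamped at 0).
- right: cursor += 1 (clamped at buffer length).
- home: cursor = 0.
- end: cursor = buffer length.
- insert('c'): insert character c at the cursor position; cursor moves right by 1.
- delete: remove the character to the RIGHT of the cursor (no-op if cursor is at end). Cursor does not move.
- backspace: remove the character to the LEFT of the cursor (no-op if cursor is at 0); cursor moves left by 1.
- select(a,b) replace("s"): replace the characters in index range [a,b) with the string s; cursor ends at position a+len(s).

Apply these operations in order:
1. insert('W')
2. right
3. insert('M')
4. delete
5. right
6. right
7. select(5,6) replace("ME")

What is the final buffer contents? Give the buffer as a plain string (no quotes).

After op 1 (insert('W')): buf='WTADVJJY' cursor=1
After op 2 (right): buf='WTADVJJY' cursor=2
After op 3 (insert('M')): buf='WTMADVJJY' cursor=3
After op 4 (delete): buf='WTMDVJJY' cursor=3
After op 5 (right): buf='WTMDVJJY' cursor=4
After op 6 (right): buf='WTMDVJJY' cursor=5
After op 7 (select(5,6) replace("ME")): buf='WTMDVMEJY' cursor=7

Answer: WTMDVMEJY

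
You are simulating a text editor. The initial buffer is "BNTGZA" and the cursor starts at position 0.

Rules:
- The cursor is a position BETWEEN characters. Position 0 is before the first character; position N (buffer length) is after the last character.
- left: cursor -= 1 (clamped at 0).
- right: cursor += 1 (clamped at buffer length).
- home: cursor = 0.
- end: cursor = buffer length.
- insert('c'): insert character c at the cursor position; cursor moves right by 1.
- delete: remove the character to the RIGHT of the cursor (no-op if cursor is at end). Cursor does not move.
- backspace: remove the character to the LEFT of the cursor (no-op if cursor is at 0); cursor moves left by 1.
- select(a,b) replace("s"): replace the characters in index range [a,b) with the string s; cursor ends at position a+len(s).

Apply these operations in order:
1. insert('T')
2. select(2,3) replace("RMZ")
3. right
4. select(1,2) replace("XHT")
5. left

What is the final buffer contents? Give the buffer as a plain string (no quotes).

After op 1 (insert('T')): buf='TBNTGZA' cursor=1
After op 2 (select(2,3) replace("RMZ")): buf='TBRMZTGZA' cursor=5
After op 3 (right): buf='TBRMZTGZA' cursor=6
After op 4 (select(1,2) replace("XHT")): buf='TXHTRMZTGZA' cursor=4
After op 5 (left): buf='TXHTRMZTGZA' cursor=3

Answer: TXHTRMZTGZA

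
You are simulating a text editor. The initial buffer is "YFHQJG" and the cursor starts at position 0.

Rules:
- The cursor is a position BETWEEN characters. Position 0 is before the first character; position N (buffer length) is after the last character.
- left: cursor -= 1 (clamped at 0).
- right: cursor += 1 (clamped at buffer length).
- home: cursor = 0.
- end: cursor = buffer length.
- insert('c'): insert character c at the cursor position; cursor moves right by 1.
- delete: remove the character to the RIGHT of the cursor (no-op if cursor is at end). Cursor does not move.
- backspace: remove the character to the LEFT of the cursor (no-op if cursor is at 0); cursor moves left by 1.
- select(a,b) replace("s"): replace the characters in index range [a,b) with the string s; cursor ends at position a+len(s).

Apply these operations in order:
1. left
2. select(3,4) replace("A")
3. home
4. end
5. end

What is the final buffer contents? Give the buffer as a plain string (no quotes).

After op 1 (left): buf='YFHQJG' cursor=0
After op 2 (select(3,4) replace("A")): buf='YFHAJG' cursor=4
After op 3 (home): buf='YFHAJG' cursor=0
After op 4 (end): buf='YFHAJG' cursor=6
After op 5 (end): buf='YFHAJG' cursor=6

Answer: YFHAJG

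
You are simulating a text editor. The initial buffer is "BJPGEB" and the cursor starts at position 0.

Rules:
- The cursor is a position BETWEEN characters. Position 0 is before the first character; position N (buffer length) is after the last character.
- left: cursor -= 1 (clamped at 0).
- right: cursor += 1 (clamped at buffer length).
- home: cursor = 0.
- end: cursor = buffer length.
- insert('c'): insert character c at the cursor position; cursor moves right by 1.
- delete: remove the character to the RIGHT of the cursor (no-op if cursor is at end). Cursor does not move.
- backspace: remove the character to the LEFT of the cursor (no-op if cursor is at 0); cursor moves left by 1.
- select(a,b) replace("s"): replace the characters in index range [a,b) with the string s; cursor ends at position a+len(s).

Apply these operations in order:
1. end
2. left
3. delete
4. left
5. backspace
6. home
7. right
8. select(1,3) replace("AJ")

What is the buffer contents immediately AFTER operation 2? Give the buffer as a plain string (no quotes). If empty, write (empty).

After op 1 (end): buf='BJPGEB' cursor=6
After op 2 (left): buf='BJPGEB' cursor=5

Answer: BJPGEB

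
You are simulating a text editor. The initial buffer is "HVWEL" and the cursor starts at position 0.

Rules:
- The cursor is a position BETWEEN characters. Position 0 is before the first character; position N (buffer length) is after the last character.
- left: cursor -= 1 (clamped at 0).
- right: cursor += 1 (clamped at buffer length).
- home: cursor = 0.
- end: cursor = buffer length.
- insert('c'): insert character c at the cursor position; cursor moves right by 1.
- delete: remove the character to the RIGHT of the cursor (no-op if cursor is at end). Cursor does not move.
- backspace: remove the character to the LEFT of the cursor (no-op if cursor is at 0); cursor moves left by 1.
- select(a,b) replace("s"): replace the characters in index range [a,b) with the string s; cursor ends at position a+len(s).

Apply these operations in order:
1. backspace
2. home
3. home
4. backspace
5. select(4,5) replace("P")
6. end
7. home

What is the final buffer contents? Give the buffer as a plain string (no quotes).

After op 1 (backspace): buf='HVWEL' cursor=0
After op 2 (home): buf='HVWEL' cursor=0
After op 3 (home): buf='HVWEL' cursor=0
After op 4 (backspace): buf='HVWEL' cursor=0
After op 5 (select(4,5) replace("P")): buf='HVWEP' cursor=5
After op 6 (end): buf='HVWEP' cursor=5
After op 7 (home): buf='HVWEP' cursor=0

Answer: HVWEP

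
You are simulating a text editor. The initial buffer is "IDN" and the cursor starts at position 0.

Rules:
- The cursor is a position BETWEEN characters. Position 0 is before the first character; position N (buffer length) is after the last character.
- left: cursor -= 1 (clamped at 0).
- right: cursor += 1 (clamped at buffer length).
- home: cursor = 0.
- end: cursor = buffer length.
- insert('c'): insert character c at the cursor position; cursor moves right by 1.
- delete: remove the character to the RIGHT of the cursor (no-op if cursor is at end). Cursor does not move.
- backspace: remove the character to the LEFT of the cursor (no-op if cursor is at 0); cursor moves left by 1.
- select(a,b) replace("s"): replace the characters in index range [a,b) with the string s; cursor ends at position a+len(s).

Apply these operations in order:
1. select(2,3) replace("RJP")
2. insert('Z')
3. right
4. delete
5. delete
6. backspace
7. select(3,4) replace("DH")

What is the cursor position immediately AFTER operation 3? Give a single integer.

Answer: 6

Derivation:
After op 1 (select(2,3) replace("RJP")): buf='IDRJP' cursor=5
After op 2 (insert('Z')): buf='IDRJPZ' cursor=6
After op 3 (right): buf='IDRJPZ' cursor=6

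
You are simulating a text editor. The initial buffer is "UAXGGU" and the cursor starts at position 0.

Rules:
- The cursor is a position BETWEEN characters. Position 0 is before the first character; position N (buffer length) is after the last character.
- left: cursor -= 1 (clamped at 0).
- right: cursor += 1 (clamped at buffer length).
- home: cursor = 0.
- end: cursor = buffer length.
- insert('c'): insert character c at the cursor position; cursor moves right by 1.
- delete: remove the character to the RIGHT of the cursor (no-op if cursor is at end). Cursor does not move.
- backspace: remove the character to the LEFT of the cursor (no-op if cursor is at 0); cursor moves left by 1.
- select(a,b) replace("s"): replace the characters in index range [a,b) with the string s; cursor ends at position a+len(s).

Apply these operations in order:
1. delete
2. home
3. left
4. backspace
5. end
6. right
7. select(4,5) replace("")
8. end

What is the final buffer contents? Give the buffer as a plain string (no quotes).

After op 1 (delete): buf='AXGGU' cursor=0
After op 2 (home): buf='AXGGU' cursor=0
After op 3 (left): buf='AXGGU' cursor=0
After op 4 (backspace): buf='AXGGU' cursor=0
After op 5 (end): buf='AXGGU' cursor=5
After op 6 (right): buf='AXGGU' cursor=5
After op 7 (select(4,5) replace("")): buf='AXGG' cursor=4
After op 8 (end): buf='AXGG' cursor=4

Answer: AXGG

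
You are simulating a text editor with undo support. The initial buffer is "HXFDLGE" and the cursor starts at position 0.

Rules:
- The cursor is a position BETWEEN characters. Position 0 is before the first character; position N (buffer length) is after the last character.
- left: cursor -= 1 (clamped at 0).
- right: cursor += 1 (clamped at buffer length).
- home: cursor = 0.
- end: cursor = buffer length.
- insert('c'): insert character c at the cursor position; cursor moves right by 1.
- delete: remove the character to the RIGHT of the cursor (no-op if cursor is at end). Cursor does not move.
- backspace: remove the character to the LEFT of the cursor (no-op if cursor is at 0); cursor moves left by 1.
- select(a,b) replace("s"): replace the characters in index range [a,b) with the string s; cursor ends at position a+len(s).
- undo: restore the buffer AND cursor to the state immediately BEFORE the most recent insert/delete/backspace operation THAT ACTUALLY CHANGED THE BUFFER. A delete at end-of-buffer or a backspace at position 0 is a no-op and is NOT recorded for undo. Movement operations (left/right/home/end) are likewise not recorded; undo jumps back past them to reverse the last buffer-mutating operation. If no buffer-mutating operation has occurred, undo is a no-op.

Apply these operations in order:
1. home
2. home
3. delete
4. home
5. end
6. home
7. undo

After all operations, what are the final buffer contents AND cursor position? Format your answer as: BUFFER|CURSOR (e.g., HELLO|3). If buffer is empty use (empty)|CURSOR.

After op 1 (home): buf='HXFDLGE' cursor=0
After op 2 (home): buf='HXFDLGE' cursor=0
After op 3 (delete): buf='XFDLGE' cursor=0
After op 4 (home): buf='XFDLGE' cursor=0
After op 5 (end): buf='XFDLGE' cursor=6
After op 6 (home): buf='XFDLGE' cursor=0
After op 7 (undo): buf='HXFDLGE' cursor=0

Answer: HXFDLGE|0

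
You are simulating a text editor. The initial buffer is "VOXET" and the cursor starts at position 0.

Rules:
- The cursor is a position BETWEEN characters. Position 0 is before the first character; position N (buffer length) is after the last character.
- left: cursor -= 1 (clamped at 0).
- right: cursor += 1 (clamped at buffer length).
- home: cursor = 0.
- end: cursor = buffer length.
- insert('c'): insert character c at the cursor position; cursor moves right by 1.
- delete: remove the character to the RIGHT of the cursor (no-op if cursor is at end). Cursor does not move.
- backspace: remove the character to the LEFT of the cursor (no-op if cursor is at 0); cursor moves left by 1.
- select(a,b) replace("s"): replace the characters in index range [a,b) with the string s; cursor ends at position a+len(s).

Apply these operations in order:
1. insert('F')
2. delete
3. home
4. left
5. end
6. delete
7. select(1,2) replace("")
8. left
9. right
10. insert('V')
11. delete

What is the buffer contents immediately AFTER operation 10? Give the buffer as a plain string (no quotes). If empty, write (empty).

Answer: FVXET

Derivation:
After op 1 (insert('F')): buf='FVOXET' cursor=1
After op 2 (delete): buf='FOXET' cursor=1
After op 3 (home): buf='FOXET' cursor=0
After op 4 (left): buf='FOXET' cursor=0
After op 5 (end): buf='FOXET' cursor=5
After op 6 (delete): buf='FOXET' cursor=5
After op 7 (select(1,2) replace("")): buf='FXET' cursor=1
After op 8 (left): buf='FXET' cursor=0
After op 9 (right): buf='FXET' cursor=1
After op 10 (insert('V')): buf='FVXET' cursor=2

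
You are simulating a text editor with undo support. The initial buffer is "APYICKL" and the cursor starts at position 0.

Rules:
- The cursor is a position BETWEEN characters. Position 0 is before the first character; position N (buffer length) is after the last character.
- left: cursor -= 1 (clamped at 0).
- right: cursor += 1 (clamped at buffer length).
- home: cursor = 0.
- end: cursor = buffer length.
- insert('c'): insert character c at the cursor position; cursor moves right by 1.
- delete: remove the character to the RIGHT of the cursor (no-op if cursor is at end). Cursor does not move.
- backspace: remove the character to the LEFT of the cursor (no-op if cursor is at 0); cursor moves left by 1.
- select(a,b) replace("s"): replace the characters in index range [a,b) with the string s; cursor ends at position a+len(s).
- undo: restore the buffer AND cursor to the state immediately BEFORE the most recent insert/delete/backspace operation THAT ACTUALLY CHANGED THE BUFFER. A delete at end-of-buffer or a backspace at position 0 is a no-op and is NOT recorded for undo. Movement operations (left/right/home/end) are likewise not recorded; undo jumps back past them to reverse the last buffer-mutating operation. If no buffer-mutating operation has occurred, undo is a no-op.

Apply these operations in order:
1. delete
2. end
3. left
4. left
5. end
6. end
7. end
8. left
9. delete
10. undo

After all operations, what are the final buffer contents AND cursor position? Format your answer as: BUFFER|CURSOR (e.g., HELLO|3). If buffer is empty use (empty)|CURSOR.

After op 1 (delete): buf='PYICKL' cursor=0
After op 2 (end): buf='PYICKL' cursor=6
After op 3 (left): buf='PYICKL' cursor=5
After op 4 (left): buf='PYICKL' cursor=4
After op 5 (end): buf='PYICKL' cursor=6
After op 6 (end): buf='PYICKL' cursor=6
After op 7 (end): buf='PYICKL' cursor=6
After op 8 (left): buf='PYICKL' cursor=5
After op 9 (delete): buf='PYICK' cursor=5
After op 10 (undo): buf='PYICKL' cursor=5

Answer: PYICKL|5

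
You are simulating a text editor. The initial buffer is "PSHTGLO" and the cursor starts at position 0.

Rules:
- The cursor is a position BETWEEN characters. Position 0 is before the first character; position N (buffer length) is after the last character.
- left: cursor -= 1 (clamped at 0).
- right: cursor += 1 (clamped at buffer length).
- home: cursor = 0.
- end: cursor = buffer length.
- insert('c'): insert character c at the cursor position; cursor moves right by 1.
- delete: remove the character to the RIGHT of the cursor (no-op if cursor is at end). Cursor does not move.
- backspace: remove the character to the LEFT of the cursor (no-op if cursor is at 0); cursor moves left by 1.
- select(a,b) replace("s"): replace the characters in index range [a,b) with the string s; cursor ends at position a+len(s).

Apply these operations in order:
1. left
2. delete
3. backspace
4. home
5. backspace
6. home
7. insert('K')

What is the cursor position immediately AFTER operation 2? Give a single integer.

Answer: 0

Derivation:
After op 1 (left): buf='PSHTGLO' cursor=0
After op 2 (delete): buf='SHTGLO' cursor=0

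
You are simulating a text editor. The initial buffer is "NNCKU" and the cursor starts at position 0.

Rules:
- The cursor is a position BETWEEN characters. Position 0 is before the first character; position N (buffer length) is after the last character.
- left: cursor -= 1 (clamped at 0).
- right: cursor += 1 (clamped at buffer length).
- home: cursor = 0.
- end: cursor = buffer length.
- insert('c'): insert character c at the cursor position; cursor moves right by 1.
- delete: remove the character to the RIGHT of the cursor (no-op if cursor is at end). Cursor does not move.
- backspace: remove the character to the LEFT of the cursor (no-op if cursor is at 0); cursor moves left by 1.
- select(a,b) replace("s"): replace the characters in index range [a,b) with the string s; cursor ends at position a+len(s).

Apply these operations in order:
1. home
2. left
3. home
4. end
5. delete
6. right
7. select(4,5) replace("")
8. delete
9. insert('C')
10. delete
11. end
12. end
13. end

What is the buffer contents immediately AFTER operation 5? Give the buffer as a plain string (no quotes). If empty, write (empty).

Answer: NNCKU

Derivation:
After op 1 (home): buf='NNCKU' cursor=0
After op 2 (left): buf='NNCKU' cursor=0
After op 3 (home): buf='NNCKU' cursor=0
After op 4 (end): buf='NNCKU' cursor=5
After op 5 (delete): buf='NNCKU' cursor=5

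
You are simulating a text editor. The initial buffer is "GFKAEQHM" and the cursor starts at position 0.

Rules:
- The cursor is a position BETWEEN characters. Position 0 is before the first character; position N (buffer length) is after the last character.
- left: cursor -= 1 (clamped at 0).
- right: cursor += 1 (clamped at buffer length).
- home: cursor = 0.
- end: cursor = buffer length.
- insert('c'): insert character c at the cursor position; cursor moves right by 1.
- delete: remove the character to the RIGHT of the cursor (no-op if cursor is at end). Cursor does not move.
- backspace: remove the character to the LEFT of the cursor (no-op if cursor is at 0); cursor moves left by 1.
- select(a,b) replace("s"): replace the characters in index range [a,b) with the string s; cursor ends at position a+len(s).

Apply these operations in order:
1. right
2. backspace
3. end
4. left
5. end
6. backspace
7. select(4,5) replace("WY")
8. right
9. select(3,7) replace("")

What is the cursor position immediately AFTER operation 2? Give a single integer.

Answer: 0

Derivation:
After op 1 (right): buf='GFKAEQHM' cursor=1
After op 2 (backspace): buf='FKAEQHM' cursor=0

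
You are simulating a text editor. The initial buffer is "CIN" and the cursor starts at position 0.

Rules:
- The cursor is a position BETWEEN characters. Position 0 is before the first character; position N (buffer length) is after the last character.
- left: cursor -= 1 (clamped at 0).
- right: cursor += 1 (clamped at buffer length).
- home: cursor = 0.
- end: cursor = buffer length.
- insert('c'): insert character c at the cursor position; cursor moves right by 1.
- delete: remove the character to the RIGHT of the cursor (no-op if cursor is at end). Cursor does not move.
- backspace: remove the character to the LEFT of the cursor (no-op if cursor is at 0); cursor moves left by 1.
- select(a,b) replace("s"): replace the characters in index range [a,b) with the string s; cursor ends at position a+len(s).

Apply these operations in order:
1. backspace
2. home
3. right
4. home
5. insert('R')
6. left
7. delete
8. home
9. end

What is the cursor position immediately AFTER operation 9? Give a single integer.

After op 1 (backspace): buf='CIN' cursor=0
After op 2 (home): buf='CIN' cursor=0
After op 3 (right): buf='CIN' cursor=1
After op 4 (home): buf='CIN' cursor=0
After op 5 (insert('R')): buf='RCIN' cursor=1
After op 6 (left): buf='RCIN' cursor=0
After op 7 (delete): buf='CIN' cursor=0
After op 8 (home): buf='CIN' cursor=0
After op 9 (end): buf='CIN' cursor=3

Answer: 3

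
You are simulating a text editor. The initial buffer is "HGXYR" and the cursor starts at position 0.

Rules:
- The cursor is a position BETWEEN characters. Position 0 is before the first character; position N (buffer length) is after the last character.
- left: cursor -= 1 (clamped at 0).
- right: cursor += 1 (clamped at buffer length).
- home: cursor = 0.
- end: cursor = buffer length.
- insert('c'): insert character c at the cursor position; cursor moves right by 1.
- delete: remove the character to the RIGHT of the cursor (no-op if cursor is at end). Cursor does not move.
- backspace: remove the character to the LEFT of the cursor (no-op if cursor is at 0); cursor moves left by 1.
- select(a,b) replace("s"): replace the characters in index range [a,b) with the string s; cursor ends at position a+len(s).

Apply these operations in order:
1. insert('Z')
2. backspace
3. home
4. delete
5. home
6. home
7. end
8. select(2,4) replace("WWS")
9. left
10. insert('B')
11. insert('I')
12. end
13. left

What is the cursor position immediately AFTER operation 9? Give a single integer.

Answer: 4

Derivation:
After op 1 (insert('Z')): buf='ZHGXYR' cursor=1
After op 2 (backspace): buf='HGXYR' cursor=0
After op 3 (home): buf='HGXYR' cursor=0
After op 4 (delete): buf='GXYR' cursor=0
After op 5 (home): buf='GXYR' cursor=0
After op 6 (home): buf='GXYR' cursor=0
After op 7 (end): buf='GXYR' cursor=4
After op 8 (select(2,4) replace("WWS")): buf='GXWWS' cursor=5
After op 9 (left): buf='GXWWS' cursor=4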